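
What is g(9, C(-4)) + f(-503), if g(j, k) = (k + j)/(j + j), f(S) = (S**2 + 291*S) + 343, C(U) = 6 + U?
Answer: 1925633/18 ≈ 1.0698e+5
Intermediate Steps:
f(S) = 343 + S**2 + 291*S
g(j, k) = (j + k)/(2*j) (g(j, k) = (j + k)/((2*j)) = (j + k)*(1/(2*j)) = (j + k)/(2*j))
g(9, C(-4)) + f(-503) = (1/2)*(9 + (6 - 4))/9 + (343 + (-503)**2 + 291*(-503)) = (1/2)*(1/9)*(9 + 2) + (343 + 253009 - 146373) = (1/2)*(1/9)*11 + 106979 = 11/18 + 106979 = 1925633/18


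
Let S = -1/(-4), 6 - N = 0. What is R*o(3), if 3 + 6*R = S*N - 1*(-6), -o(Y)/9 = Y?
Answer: -81/4 ≈ -20.250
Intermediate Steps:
N = 6 (N = 6 - 1*0 = 6 + 0 = 6)
S = ¼ (S = -1*(-¼) = ¼ ≈ 0.25000)
o(Y) = -9*Y
R = ¾ (R = -½ + ((¼)*6 - 1*(-6))/6 = -½ + (3/2 + 6)/6 = -½ + (⅙)*(15/2) = -½ + 5/4 = ¾ ≈ 0.75000)
R*o(3) = 3*(-9*3)/4 = (¾)*(-27) = -81/4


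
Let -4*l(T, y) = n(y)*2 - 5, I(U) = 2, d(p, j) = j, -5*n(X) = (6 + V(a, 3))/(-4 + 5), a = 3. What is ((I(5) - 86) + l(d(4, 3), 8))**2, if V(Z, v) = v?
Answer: 2679769/400 ≈ 6699.4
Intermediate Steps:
n(X) = -9/5 (n(X) = -(6 + 3)/(5*(-4 + 5)) = -9/(5*1) = -9/5)
l(T, y) = 43/20 (l(T, y) = -(-9/5*2 - 5)/4 = -(-18/5 - 5)/4 = -1/4*(-43/5) = 43/20)
((I(5) - 86) + l(d(4, 3), 8))**2 = ((2 - 86) + 43/20)**2 = (-84 + 43/20)**2 = (-1637/20)**2 = 2679769/400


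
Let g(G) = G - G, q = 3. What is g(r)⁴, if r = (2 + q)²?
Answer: 0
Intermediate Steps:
r = 25 (r = (2 + 3)² = 5² = 25)
g(G) = 0
g(r)⁴ = 0⁴ = 0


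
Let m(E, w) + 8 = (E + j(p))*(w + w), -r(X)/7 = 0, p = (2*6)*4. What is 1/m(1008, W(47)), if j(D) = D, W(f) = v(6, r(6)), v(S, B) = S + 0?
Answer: 1/12664 ≈ 7.8964e-5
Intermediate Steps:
p = 48 (p = 12*4 = 48)
r(X) = 0 (r(X) = -7*0 = 0)
v(S, B) = S
W(f) = 6
m(E, w) = -8 + 2*w*(48 + E) (m(E, w) = -8 + (E + 48)*(w + w) = -8 + (48 + E)*(2*w) = -8 + 2*w*(48 + E))
1/m(1008, W(47)) = 1/(-8 + 96*6 + 2*1008*6) = 1/(-8 + 576 + 12096) = 1/12664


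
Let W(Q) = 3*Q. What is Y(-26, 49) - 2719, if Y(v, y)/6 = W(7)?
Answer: -2593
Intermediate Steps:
Y(v, y) = 126 (Y(v, y) = 6*(3*7) = 6*21 = 126)
Y(-26, 49) - 2719 = 126 - 2719 = -2593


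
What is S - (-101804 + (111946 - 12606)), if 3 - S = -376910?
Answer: 379377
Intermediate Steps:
S = 376913 (S = 3 - 1*(-376910) = 3 + 376910 = 376913)
S - (-101804 + (111946 - 12606)) = 376913 - (-101804 + (111946 - 12606)) = 376913 - (-101804 + 99340) = 376913 - 1*(-2464) = 376913 + 2464 = 379377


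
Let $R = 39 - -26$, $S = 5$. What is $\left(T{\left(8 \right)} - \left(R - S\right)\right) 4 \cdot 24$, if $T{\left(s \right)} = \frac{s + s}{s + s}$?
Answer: $-5664$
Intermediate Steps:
$T{\left(s \right)} = 1$ ($T{\left(s \right)} = \frac{2 s}{2 s} = 2 s \frac{1}{2 s} = 1$)
$R = 65$ ($R = 39 + 26 = 65$)
$\left(T{\left(8 \right)} - \left(R - S\right)\right) 4 \cdot 24 = \left(1 + \left(5 - 65\right)\right) 4 \cdot 24 = \left(1 + \left(5 - 65\right)\right) 96 = \left(1 - 60\right) 96 = \left(-59\right) 96 = -5664$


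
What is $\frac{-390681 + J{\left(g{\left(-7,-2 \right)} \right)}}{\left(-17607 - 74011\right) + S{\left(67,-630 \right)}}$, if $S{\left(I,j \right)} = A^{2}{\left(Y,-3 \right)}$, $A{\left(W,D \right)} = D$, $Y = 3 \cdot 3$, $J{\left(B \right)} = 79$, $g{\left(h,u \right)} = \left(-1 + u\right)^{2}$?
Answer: $\frac{390602}{91609} \approx 4.2638$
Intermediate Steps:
$Y = 9$
$S{\left(I,j \right)} = 9$ ($S{\left(I,j \right)} = \left(-3\right)^{2} = 9$)
$\frac{-390681 + J{\left(g{\left(-7,-2 \right)} \right)}}{\left(-17607 - 74011\right) + S{\left(67,-630 \right)}} = \frac{-390681 + 79}{\left(-17607 - 74011\right) + 9} = - \frac{390602}{\left(-17607 - 74011\right) + 9} = - \frac{390602}{-91618 + 9} = - \frac{390602}{-91609} = \left(-390602\right) \left(- \frac{1}{91609}\right) = \frac{390602}{91609}$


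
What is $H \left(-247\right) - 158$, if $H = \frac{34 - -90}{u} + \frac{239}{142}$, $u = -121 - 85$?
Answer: $- \frac{6216719}{14626} \approx -425.05$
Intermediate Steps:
$u = -206$
$H = \frac{15813}{14626}$ ($H = \frac{34 - -90}{-206} + \frac{239}{142} = \left(34 + 90\right) \left(- \frac{1}{206}\right) + 239 \cdot \frac{1}{142} = 124 \left(- \frac{1}{206}\right) + \frac{239}{142} = - \frac{62}{103} + \frac{239}{142} = \frac{15813}{14626} \approx 1.0812$)
$H \left(-247\right) - 158 = \frac{15813}{14626} \left(-247\right) - 158 = - \frac{3905811}{14626} - 158 = - \frac{6216719}{14626}$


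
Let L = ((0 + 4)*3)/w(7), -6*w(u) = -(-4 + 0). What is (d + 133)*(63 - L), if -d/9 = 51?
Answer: -26406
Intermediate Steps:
w(u) = -2/3 (w(u) = -(-1)*(-4 + 0)/6 = -(-1)*(-4)/6 = -1/6*4 = -2/3)
d = -459 (d = -9*51 = -459)
L = -18 (L = ((0 + 4)*3)/(-2/3) = (4*3)*(-3/2) = 12*(-3/2) = -18)
(d + 133)*(63 - L) = (-459 + 133)*(63 - 1*(-18)) = -326*(63 + 18) = -326*81 = -26406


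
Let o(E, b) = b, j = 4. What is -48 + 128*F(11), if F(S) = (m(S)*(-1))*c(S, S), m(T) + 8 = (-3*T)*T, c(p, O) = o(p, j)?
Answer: 189904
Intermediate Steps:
c(p, O) = 4
m(T) = -8 - 3*T² (m(T) = -8 + (-3*T)*T = -8 - 3*T²)
F(S) = 32 + 12*S² (F(S) = ((-8 - 3*S²)*(-1))*4 = (8 + 3*S²)*4 = 32 + 12*S²)
-48 + 128*F(11) = -48 + 128*(32 + 12*11²) = -48 + 128*(32 + 12*121) = -48 + 128*(32 + 1452) = -48 + 128*1484 = -48 + 189952 = 189904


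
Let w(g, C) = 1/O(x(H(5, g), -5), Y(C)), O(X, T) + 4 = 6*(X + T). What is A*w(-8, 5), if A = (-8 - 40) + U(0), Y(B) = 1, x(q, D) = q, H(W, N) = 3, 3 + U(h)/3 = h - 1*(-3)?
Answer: -12/5 ≈ -2.4000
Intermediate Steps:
U(h) = 3*h (U(h) = -9 + 3*(h - 1*(-3)) = -9 + 3*(h + 3) = -9 + 3*(3 + h) = -9 + (9 + 3*h) = 3*h)
O(X, T) = -4 + 6*T + 6*X (O(X, T) = -4 + 6*(X + T) = -4 + 6*(T + X) = -4 + (6*T + 6*X) = -4 + 6*T + 6*X)
w(g, C) = 1/20 (w(g, C) = 1/(-4 + 6*1 + 6*3) = 1/(-4 + 6 + 18) = 1/20)
A = -48 (A = (-8 - 40) + 3*0 = -48 + 0 = -48)
A*w(-8, 5) = -48*1/20 = -12/5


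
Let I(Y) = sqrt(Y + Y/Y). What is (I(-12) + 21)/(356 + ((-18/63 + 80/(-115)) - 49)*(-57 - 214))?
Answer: 3381/2238053 + 161*I*sqrt(11)/2238053 ≈ 0.0015107 + 0.00023859*I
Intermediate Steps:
I(Y) = sqrt(1 + Y) (I(Y) = sqrt(Y + 1) = sqrt(1 + Y))
(I(-12) + 21)/(356 + ((-18/63 + 80/(-115)) - 49)*(-57 - 214)) = (sqrt(1 - 12) + 21)/(356 + ((-18/63 + 80/(-115)) - 49)*(-57 - 214)) = (sqrt(-11) + 21)/(356 + ((-18*1/63 + 80*(-1/115)) - 49)*(-271)) = (I*sqrt(11) + 21)/(356 + ((-2/7 - 16/23) - 49)*(-271)) = (21 + I*sqrt(11))/(356 + (-158/161 - 49)*(-271)) = (21 + I*sqrt(11))/(356 - 8047/161*(-271)) = (21 + I*sqrt(11))/(356 + 2180737/161) = (21 + I*sqrt(11))/(2238053/161) = (21 + I*sqrt(11))*(161/2238053) = 3381/2238053 + 161*I*sqrt(11)/2238053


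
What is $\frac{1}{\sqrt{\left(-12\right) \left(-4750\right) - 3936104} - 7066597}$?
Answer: $- \frac{7066597}{49936797039513} - \frac{8 i \sqrt{60611}}{49936797039513} \approx -1.4151 \cdot 10^{-7} - 3.9441 \cdot 10^{-11} i$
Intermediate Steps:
$\frac{1}{\sqrt{\left(-12\right) \left(-4750\right) - 3936104} - 7066597} = \frac{1}{\sqrt{57000 - 3936104} - 7066597} = \frac{1}{\sqrt{-3879104} - 7066597} = \frac{1}{8 i \sqrt{60611} - 7066597} = \frac{1}{-7066597 + 8 i \sqrt{60611}}$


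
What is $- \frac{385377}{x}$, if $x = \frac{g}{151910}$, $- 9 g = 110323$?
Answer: $\frac{526883580630}{110323} \approx 4.7758 \cdot 10^{6}$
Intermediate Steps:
$g = - \frac{110323}{9}$ ($g = \left(- \frac{1}{9}\right) 110323 = - \frac{110323}{9} \approx -12258.0$)
$x = - \frac{110323}{1367190}$ ($x = - \frac{110323}{9 \cdot 151910} = \left(- \frac{110323}{9}\right) \frac{1}{151910} = - \frac{110323}{1367190} \approx -0.080693$)
$- \frac{385377}{x} = - \frac{385377}{- \frac{110323}{1367190}} = \left(-385377\right) \left(- \frac{1367190}{110323}\right) = \frac{526883580630}{110323}$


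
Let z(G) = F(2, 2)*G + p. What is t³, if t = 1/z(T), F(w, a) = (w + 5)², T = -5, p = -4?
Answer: -1/15438249 ≈ -6.4774e-8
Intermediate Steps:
F(w, a) = (5 + w)²
z(G) = -4 + 49*G (z(G) = (5 + 2)²*G - 4 = 7²*G - 4 = 49*G - 4 = -4 + 49*G)
t = -1/249 (t = 1/(-4 + 49*(-5)) = 1/(-4 - 245) = 1/(-249) = -1/249 ≈ -0.0040161)
t³ = (-1/249)³ = -1/15438249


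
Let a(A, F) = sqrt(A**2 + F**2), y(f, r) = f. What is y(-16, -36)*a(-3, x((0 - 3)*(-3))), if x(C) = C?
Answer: -48*sqrt(10) ≈ -151.79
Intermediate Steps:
y(-16, -36)*a(-3, x((0 - 3)*(-3))) = -16*sqrt((-3)**2 + ((0 - 3)*(-3))**2) = -16*sqrt(9 + (-3*(-3))**2) = -16*sqrt(9 + 9**2) = -16*sqrt(9 + 81) = -48*sqrt(10)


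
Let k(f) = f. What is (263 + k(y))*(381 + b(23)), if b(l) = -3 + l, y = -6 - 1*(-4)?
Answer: 104661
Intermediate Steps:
y = -2 (y = -6 + 4 = -2)
(263 + k(y))*(381 + b(23)) = (263 - 2)*(381 + (-3 + 23)) = 261*(381 + 20) = 261*401 = 104661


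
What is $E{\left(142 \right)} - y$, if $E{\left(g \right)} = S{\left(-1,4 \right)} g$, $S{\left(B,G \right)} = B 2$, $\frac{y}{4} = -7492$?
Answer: $29684$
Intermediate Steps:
$y = -29968$ ($y = 4 \left(-7492\right) = -29968$)
$S{\left(B,G \right)} = 2 B$
$E{\left(g \right)} = - 2 g$ ($E{\left(g \right)} = 2 \left(-1\right) g = - 2 g$)
$E{\left(142 \right)} - y = \left(-2\right) 142 - -29968 = -284 + 29968 = 29684$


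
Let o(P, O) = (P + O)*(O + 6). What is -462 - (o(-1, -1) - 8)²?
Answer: -786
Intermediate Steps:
o(P, O) = (6 + O)*(O + P) (o(P, O) = (O + P)*(6 + O) = (6 + O)*(O + P))
-462 - (o(-1, -1) - 8)² = -462 - (((-1)² + 6*(-1) + 6*(-1) - 1*(-1)) - 8)² = -462 - ((1 - 6 - 6 + 1) - 8)² = -462 - (-10 - 8)² = -462 - 1*(-18)² = -462 - 1*324 = -462 - 324 = -786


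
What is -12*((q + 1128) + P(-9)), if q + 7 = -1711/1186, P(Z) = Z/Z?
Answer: -7973886/593 ≈ -13447.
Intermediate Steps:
P(Z) = 1
q = -10013/1186 (q = -7 - 1711/1186 = -10013/1186 ≈ -8.4427)
-12*((q + 1128) + P(-9)) = -12*((-10013/1186 + 1128) + 1) = -12*(1327795/1186 + 1) = -12*1328981/1186 = -7973886/593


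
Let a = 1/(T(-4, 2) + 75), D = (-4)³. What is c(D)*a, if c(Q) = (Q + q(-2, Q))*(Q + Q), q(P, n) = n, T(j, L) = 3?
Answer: 8192/39 ≈ 210.05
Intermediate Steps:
D = -64
c(Q) = 4*Q² (c(Q) = (Q + Q)*(Q + Q) = (2*Q)*(2*Q) = 4*Q²)
a = 1/78 (a = 1/(3 + 75) = 1/78 ≈ 0.012821)
c(D)*a = (4*(-64)²)*(1/78) = (4*4096)*(1/78) = 16384*(1/78) = 8192/39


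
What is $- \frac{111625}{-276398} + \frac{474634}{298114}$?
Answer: $\frac{82232431791}{41199056686} \approx 1.996$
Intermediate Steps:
$- \frac{111625}{-276398} + \frac{474634}{298114} = \left(-111625\right) \left(- \frac{1}{276398}\right) + 474634 \cdot \frac{1}{298114} = \frac{111625}{276398} + \frac{237317}{149057} = \frac{82232431791}{41199056686}$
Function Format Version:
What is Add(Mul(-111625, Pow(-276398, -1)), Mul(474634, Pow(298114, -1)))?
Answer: Rational(82232431791, 41199056686) ≈ 1.9960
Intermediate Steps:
Add(Mul(-111625, Pow(-276398, -1)), Mul(474634, Pow(298114, -1))) = Add(Mul(-111625, Rational(-1, 276398)), Mul(474634, Rational(1, 298114))) = Add(Rational(111625, 276398), Rational(237317, 149057)) = Rational(82232431791, 41199056686)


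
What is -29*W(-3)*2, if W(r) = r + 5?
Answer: -116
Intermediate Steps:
W(r) = 5 + r
-29*W(-3)*2 = -29*(5 - 3)*2 = -29*2*2 = -58*2 = -116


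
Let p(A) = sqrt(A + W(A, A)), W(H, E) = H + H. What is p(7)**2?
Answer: 21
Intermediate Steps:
W(H, E) = 2*H
p(A) = sqrt(3)*sqrt(A) (p(A) = sqrt(A + 2*A) = sqrt(3*A) = sqrt(3)*sqrt(A))
p(7)**2 = (sqrt(3)*sqrt(7))**2 = (sqrt(21))**2 = 21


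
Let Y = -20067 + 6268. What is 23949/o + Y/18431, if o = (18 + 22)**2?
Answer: 419325619/29489600 ≈ 14.219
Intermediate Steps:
Y = -13799
o = 1600 (o = 40**2 = 1600)
23949/o + Y/18431 = 23949/1600 - 13799/18431 = 419325619/29489600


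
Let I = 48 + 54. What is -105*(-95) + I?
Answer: 10077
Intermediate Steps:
I = 102
-105*(-95) + I = -105*(-95) + 102 = 9975 + 102 = 10077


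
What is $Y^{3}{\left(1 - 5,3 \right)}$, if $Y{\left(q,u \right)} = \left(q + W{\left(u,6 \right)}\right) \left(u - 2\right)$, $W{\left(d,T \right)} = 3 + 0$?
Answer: $-1$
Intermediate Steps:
$W{\left(d,T \right)} = 3$
$Y{\left(q,u \right)} = \left(-2 + u\right) \left(3 + q\right)$ ($Y{\left(q,u \right)} = \left(q + 3\right) \left(u - 2\right) = \left(3 + q\right) \left(-2 + u\right) = \left(-2 + u\right) \left(3 + q\right)$)
$Y^{3}{\left(1 - 5,3 \right)} = \left(-6 - 2 \left(1 - 5\right) + 3 \cdot 3 + \left(1 - 5\right) 3\right)^{3} = \left(-6 - -8 + 9 - 12\right)^{3} = \left(-6 + 8 + 9 - 12\right)^{3} = \left(-1\right)^{3} = -1$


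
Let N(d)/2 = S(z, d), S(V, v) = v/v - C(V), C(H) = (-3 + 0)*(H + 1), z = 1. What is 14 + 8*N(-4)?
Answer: 126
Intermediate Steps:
C(H) = -3 - 3*H (C(H) = -3*(1 + H) = -3 - 3*H)
S(V, v) = 4 + 3*V (S(V, v) = v/v - (-3 - 3*V) = 1 + (3 + 3*V) = 4 + 3*V)
N(d) = 14 (N(d) = 2*(4 + 3*1) = 2*(4 + 3) = 2*7 = 14)
14 + 8*N(-4) = 14 + 8*14 = 14 + 112 = 126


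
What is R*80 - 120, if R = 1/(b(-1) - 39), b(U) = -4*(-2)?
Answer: -3800/31 ≈ -122.58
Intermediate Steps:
b(U) = 8
R = -1/31 (R = 1/(8 - 39) = 1/(-31) = -1/31 ≈ -0.032258)
R*80 - 120 = -1/31*80 - 120 = -80/31 - 120 = -3800/31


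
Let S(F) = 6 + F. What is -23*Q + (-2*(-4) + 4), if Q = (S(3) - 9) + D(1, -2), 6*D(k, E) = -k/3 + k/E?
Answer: 547/36 ≈ 15.194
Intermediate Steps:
D(k, E) = -k/18 + k/(6*E) (D(k, E) = (-k/3 + k/E)/6 = -k/18 + k/(6*E))
Q = -5/36 (Q = ((6 + 3) - 9) + (1/18)*1*(3 - 1*(-2))/(-2) = (9 - 9) + (1/18)*1*(-½)*(3 + 2) = 0 + (1/18)*1*(-½)*5 = 0 - 5/36 = -5/36 ≈ -0.13889)
-23*Q + (-2*(-4) + 4) = -23*(-5/36) + (-2*(-4) + 4) = 115/36 + (8 + 4) = 115/36 + 12 = 547/36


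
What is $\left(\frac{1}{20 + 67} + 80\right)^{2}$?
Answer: $\frac{48455521}{7569} \approx 6401.8$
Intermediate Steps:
$\left(\frac{1}{20 + 67} + 80\right)^{2} = \left(\frac{1}{87} + 80\right)^{2} = \left(\frac{6961}{87}\right)^{2} = \frac{48455521}{7569}$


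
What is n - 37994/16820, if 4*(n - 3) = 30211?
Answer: 127049721/16820 ≈ 7553.5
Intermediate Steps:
n = 30223/4 (n = 3 + (¼)*30211 = 3 + 30211/4 = 30223/4 ≈ 7555.8)
n - 37994/16820 = 30223/4 - 37994/16820 = 30223/4 - 1*18997/8410 = 30223/4 - 18997/8410 = 127049721/16820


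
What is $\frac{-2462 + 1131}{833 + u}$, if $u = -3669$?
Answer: $\frac{1331}{2836} \approx 0.46932$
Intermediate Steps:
$\frac{-2462 + 1131}{833 + u} = \frac{-2462 + 1131}{833 - 3669} = - \frac{1331}{-2836} = \left(-1331\right) \left(- \frac{1}{2836}\right) = \frac{1331}{2836}$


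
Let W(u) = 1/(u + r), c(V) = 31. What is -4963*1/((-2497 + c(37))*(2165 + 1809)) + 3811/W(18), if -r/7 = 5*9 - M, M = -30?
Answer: -18935110462505/9799884 ≈ -1.9322e+6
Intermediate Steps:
r = -525 (r = -7*(5*9 - 1*(-30)) = -7*(45 + 30) = -7*75 = -525)
W(u) = 1/(-525 + u) (W(u) = 1/(u - 525) = 1/(-525 + u))
-4963*1/((-2497 + c(37))*(2165 + 1809)) + 3811/W(18) = -4963*1/((-2497 + 31)*(2165 + 1809)) + 3811/(1/(-525 + 18)) = -4963/((-2466*3974)) + 3811/(1/(-507)) = -4963/(-9799884) + 3811/(-1/507) = -4963*(-1/9799884) + 3811*(-507) = 4963/9799884 - 1932177 = -18935110462505/9799884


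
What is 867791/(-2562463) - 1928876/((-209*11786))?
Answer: 1402533186927/3156024241931 ≈ 0.44440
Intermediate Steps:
867791/(-2562463) - 1928876/((-209*11786)) = 867791*(-1/2562463) - 1928876/(-2463274) = -867791/2562463 - 1928876*(-1/2463274) = -867791/2562463 + 964438/1231637 = 1402533186927/3156024241931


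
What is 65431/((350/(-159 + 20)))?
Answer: -9094909/350 ≈ -25985.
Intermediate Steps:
65431/((350/(-159 + 20))) = 65431/((350/(-139))) = 65431/((-1/139*350)) = 65431/(-350/139) = 65431*(-139/350) = -9094909/350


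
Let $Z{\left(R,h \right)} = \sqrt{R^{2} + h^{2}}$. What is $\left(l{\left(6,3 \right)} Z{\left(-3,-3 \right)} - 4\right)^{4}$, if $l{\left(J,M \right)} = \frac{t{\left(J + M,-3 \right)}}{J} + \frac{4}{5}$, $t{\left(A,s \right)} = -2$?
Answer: $\frac{404804}{625} - \frac{55776 \sqrt{2}}{125} \approx 16.653$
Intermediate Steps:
$l{\left(J,M \right)} = \frac{4}{5} - \frac{2}{J}$ ($l{\left(J,M \right)} = - \frac{2}{J} + \frac{4}{5} = \frac{4}{5} - \frac{2}{J}$)
$\left(l{\left(6,3 \right)} Z{\left(-3,-3 \right)} - 4\right)^{4} = \left(\left(\frac{4}{5} - \frac{2}{6}\right) \sqrt{\left(-3\right)^{2} + \left(-3\right)^{2}} - 4\right)^{4} = \left(\left(\frac{4}{5} - \frac{1}{3}\right) \sqrt{9 + 9} - 4\right)^{4} = \left(\left(\frac{4}{5} - \frac{1}{3}\right) \sqrt{18} - 4\right)^{4} = \left(\frac{7 \cdot 3 \sqrt{2}}{15} - 4\right)^{4} = \left(\frac{7 \sqrt{2}}{5} - 4\right)^{4} = \left(-4 + \frac{7 \sqrt{2}}{5}\right)^{4}$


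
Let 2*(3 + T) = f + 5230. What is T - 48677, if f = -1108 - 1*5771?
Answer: -99009/2 ≈ -49505.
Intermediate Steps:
f = -6879 (f = -1108 - 5771 = -6879)
T = -1655/2 (T = -3 + (-6879 + 5230)/2 = -3 + (1/2)*(-1649) = -3 - 1649/2 = -1655/2 ≈ -827.50)
T - 48677 = -1655/2 - 48677 = -99009/2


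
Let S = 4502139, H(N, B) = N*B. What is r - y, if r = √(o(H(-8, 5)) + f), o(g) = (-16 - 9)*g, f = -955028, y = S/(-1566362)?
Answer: 4502139/1566362 + 2*I*√238507 ≈ 2.8743 + 976.74*I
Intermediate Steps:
H(N, B) = B*N
y = -4502139/1566362 (y = 4502139/(-1566362) = 4502139*(-1/1566362) = -4502139/1566362 ≈ -2.8743)
o(g) = -25*g
r = 2*I*√238507 (r = √(-125*(-8) - 955028) = √(-25*(-40) - 955028) = √(1000 - 955028) = √(-954028) = 2*I*√238507 ≈ 976.74*I)
r - y = 2*I*√238507 - 1*(-4502139/1566362) = 2*I*√238507 + 4502139/1566362 = 4502139/1566362 + 2*I*√238507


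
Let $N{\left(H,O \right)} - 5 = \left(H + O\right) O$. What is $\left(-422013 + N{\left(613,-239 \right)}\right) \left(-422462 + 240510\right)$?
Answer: $93049161088$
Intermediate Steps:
$N{\left(H,O \right)} = 5 + O \left(H + O\right)$ ($N{\left(H,O \right)} = 5 + \left(H + O\right) O = 5 + O \left(H + O\right)$)
$\left(-422013 + N{\left(613,-239 \right)}\right) \left(-422462 + 240510\right) = \left(-422013 + \left(5 + \left(-239\right)^{2} + 613 \left(-239\right)\right)\right) \left(-422462 + 240510\right) = \left(-422013 + \left(5 + 57121 - 146507\right)\right) \left(-181952\right) = \left(-422013 - 89381\right) \left(-181952\right) = \left(-511394\right) \left(-181952\right) = 93049161088$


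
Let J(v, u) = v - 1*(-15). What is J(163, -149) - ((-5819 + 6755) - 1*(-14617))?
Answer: -15375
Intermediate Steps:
J(v, u) = 15 + v (J(v, u) = v + 15 = 15 + v)
J(163, -149) - ((-5819 + 6755) - 1*(-14617)) = (15 + 163) - ((-5819 + 6755) - 1*(-14617)) = 178 - (936 + 14617) = 178 - 1*15553 = 178 - 15553 = -15375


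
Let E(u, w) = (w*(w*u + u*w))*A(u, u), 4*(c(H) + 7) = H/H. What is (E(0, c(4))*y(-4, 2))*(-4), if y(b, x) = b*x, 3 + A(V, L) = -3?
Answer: 0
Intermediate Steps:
c(H) = -27/4 (c(H) = -7 + (H/H)/4 = -7 + (¼)*1 = -7 + ¼ = -27/4)
A(V, L) = -6 (A(V, L) = -3 - 3 = -6)
E(u, w) = -12*u*w² (E(u, w) = (w*(w*u + u*w))*(-6) = (w*(u*w + u*w))*(-6) = (w*(2*u*w))*(-6) = (2*u*w²)*(-6) = -12*u*w²)
(E(0, c(4))*y(-4, 2))*(-4) = ((-12*0*(-27/4)²)*(-4*2))*(-4) = (-12*0*729/16*(-8))*(-4) = (0*(-8))*(-4) = 0*(-4) = 0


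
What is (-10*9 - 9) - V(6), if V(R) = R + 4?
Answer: -109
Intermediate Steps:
V(R) = 4 + R
(-10*9 - 9) - V(6) = (-10*9 - 9) - (4 + 6) = (-90 - 9) - 1*10 = -99 - 10 = -109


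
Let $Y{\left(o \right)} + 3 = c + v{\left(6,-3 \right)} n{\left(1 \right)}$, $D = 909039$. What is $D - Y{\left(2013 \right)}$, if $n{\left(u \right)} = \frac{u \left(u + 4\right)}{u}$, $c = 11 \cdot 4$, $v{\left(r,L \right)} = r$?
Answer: $908968$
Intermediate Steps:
$c = 44$
$n{\left(u \right)} = 4 + u$ ($n{\left(u \right)} = \frac{u \left(4 + u\right)}{u} = 4 + u$)
$Y{\left(o \right)} = 71$ ($Y{\left(o \right)} = -3 + \left(44 + 6 \left(4 + 1\right)\right) = -3 + \left(44 + 6 \cdot 5\right) = -3 + \left(44 + 30\right) = -3 + 74 = 71$)
$D - Y{\left(2013 \right)} = 909039 - 71 = 908968$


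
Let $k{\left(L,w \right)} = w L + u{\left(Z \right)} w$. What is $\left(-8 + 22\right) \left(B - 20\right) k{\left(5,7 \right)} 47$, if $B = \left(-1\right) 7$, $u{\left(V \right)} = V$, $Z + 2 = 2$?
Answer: $-621810$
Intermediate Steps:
$Z = 0$ ($Z = -2 + 2 = 0$)
$B = -7$
$k{\left(L,w \right)} = L w$ ($k{\left(L,w \right)} = w L + 0 w = L w + 0 = L w$)
$\left(-8 + 22\right) \left(B - 20\right) k{\left(5,7 \right)} 47 = \left(-8 + 22\right) \left(-7 - 20\right) 5 \cdot 7 \cdot 47 = 14 \left(-7 - 20\right) 35 \cdot 47 = 14 \left(-27\right) 35 \cdot 47 = \left(-378\right) 35 \cdot 47 = \left(-13230\right) 47 = -621810$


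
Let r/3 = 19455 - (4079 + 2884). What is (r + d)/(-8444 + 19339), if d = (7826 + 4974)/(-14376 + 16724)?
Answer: 22001612/6395365 ≈ 3.4402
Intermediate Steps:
d = 3200/587 (d = 12800/2348 = 12800*(1/2348) = 3200/587 ≈ 5.4514)
r = 37476 (r = 3*(19455 - (4079 + 2884)) = 3*(19455 - 1*6963) = 3*(19455 - 6963) = 3*12492 = 37476)
(r + d)/(-8444 + 19339) = (37476 + 3200/587)/(-8444 + 19339) = (22001612/587)/10895 = (22001612/587)*(1/10895) = 22001612/6395365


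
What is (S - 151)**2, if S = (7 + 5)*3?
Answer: 13225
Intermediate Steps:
S = 36 (S = 12*3 = 36)
(S - 151)**2 = (36 - 151)**2 = (-115)**2 = 13225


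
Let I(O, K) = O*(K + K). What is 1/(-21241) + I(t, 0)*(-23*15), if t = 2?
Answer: -1/21241 ≈ -4.7079e-5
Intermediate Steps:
I(O, K) = 2*K*O (I(O, K) = O*(2*K) = 2*K*O)
1/(-21241) + I(t, 0)*(-23*15) = 1/(-21241) + (2*0*2)*(-23*15) = -1/21241 + 0*(-345) = -1/21241 + 0 = -1/21241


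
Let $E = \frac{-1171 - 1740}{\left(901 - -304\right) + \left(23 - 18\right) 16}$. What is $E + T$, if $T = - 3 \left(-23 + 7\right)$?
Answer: $\frac{58769}{1285} \approx 45.735$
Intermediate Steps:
$T = 48$ ($T = \left(-3\right) \left(-16\right) = 48$)
$E = - \frac{2911}{1285}$ ($E = - \frac{2911}{\left(901 + 304\right) + 5 \cdot 16} = - \frac{2911}{1205 + 80} = - \frac{2911}{1285} \approx -2.2654$)
$E + T = - \frac{2911}{1285} + 48 = \frac{58769}{1285}$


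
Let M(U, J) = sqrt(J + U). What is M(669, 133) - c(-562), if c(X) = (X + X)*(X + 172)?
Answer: -438360 + sqrt(802) ≈ -4.3833e+5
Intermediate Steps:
c(X) = 2*X*(172 + X) (c(X) = (2*X)*(172 + X) = 2*X*(172 + X))
M(669, 133) - c(-562) = sqrt(133 + 669) - 2*(-562)*(172 - 562) = sqrt(802) - 2*(-562)*(-390) = sqrt(802) - 1*438360 = sqrt(802) - 438360 = -438360 + sqrt(802)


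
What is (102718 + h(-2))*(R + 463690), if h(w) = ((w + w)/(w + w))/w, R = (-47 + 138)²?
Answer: 96959362385/2 ≈ 4.8480e+10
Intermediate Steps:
R = 8281 (R = 91² = 8281)
h(w) = 1/w (h(w) = ((2*w)/((2*w)))/w = ((2*w)*(1/(2*w)))/w = 1/w)
(102718 + h(-2))*(R + 463690) = (102718 + 1/(-2))*(8281 + 463690) = (102718 - ½)*471971 = (205435/2)*471971 = 96959362385/2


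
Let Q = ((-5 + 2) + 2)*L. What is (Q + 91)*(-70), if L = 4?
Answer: -6090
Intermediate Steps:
Q = -4 (Q = ((-5 + 2) + 2)*4 = (-3 + 2)*4 = -1*4 = -4)
(Q + 91)*(-70) = (-4 + 91)*(-70) = 87*(-70) = -6090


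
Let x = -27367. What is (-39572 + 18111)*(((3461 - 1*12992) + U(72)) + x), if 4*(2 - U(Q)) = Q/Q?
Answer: 3167321685/4 ≈ 7.9183e+8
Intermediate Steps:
U(Q) = 7/4 (U(Q) = 2 - Q/(4*Q) = 2 - ¼*1 = 2 - ¼ = 7/4)
(-39572 + 18111)*(((3461 - 1*12992) + U(72)) + x) = (-39572 + 18111)*(((3461 - 1*12992) + 7/4) - 27367) = -21461*(((3461 - 12992) + 7/4) - 27367) = -21461*((-9531 + 7/4) - 27367) = -21461*(-38117/4 - 27367) = -21461*(-147585/4) = 3167321685/4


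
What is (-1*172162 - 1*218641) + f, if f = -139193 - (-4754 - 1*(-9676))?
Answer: -534918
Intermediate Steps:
f = -144115 (f = -139193 - (-4754 + 9676) = -139193 - 1*4922 = -139193 - 4922 = -144115)
(-1*172162 - 1*218641) + f = (-1*172162 - 1*218641) - 144115 = (-172162 - 218641) - 144115 = -390803 - 144115 = -534918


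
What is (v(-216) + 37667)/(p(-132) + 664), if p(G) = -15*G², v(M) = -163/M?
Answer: -8136235/56310336 ≈ -0.14449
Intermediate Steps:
(v(-216) + 37667)/(p(-132) + 664) = (-163/(-216) + 37667)/(-15*(-132)² + 664) = (-163*(-1/216) + 37667)/(-15*17424 + 664) = (163/216 + 37667)/(-261360 + 664) = (8136235/216)/(-260696) = (8136235/216)*(-1/260696) = -8136235/56310336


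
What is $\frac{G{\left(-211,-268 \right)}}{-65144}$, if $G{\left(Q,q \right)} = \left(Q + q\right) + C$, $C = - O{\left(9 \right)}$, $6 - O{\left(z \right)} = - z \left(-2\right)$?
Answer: $\frac{467}{65144} \approx 0.0071687$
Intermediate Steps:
$O{\left(z \right)} = 6 - 2 z$ ($O{\left(z \right)} = 6 - - z \left(-2\right) = 6 - 2 z$)
$C = 12$ ($C = - (6 - 18) = \left(-1\right) \left(-12\right) = 12$)
$G{\left(Q,q \right)} = 12 + Q + q$ ($G{\left(Q,q \right)} = \left(Q + q\right) + 12 = 12 + Q + q$)
$\frac{G{\left(-211,-268 \right)}}{-65144} = \frac{12 - 211 - 268}{-65144} = \left(-467\right) \left(- \frac{1}{65144}\right) = \frac{467}{65144}$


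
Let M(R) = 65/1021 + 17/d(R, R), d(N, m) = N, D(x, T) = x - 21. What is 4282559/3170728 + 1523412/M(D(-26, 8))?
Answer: -115896374276839007/22673875928 ≈ -5.1114e+6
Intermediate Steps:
D(x, T) = -21 + x
M(R) = 65/1021 + 17/R
4282559/3170728 + 1523412/M(D(-26, 8)) = 4282559/3170728 + 1523412/(65/1021 + 17/(-21 - 26)) = 4282559*(1/3170728) + 1523412/(65/1021 + 17/(-47)) = 4282559/3170728 + 1523412/(65/1021 + 17*(-1/47)) = 4282559/3170728 + 1523412/(65/1021 - 17/47) = 4282559/3170728 + 1523412/(-14302/47987) = 4282559/3170728 + 1523412*(-47987/14302) = 4282559/3170728 - 36551985822/7151 = -115896374276839007/22673875928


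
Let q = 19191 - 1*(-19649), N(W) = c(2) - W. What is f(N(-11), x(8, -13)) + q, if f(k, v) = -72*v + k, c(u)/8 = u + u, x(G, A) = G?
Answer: 38307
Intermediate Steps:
c(u) = 16*u (c(u) = 8*(u + u) = 8*(2*u) = 16*u)
N(W) = 32 - W (N(W) = 16*2 - W = 32 - W)
f(k, v) = k - 72*v
q = 38840 (q = 19191 + 19649 = 38840)
f(N(-11), x(8, -13)) + q = ((32 - 1*(-11)) - 72*8) + 38840 = ((32 + 11) - 576) + 38840 = (43 - 576) + 38840 = -533 + 38840 = 38307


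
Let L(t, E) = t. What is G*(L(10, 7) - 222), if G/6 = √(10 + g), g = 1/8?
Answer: -2862*√2 ≈ -4047.5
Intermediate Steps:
g = ⅛ ≈ 0.12500
G = 27*√2/2 (G = 6*√(10 + ⅛) = 6*√(81/8) = 6*(9*√2/4) = 27*√2/2 ≈ 19.092)
G*(L(10, 7) - 222) = (27*√2/2)*(10 - 222) = (27*√2/2)*(-212) = -2862*√2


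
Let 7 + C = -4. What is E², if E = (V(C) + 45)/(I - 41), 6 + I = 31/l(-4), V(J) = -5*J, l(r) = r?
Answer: 160000/47961 ≈ 3.3360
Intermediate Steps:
C = -11 (C = -7 - 4 = -11)
I = -55/4 (I = -6 + 31/(-4) = -6 + 31*(-¼) = -6 - 31/4 = -55/4 ≈ -13.750)
E = -400/219 (E = (-5*(-11) + 45)/(-55/4 - 41) = (55 + 45)/(-219/4) = 100*(-4/219) = -400/219 ≈ -1.8265)
E² = (-400/219)² = 160000/47961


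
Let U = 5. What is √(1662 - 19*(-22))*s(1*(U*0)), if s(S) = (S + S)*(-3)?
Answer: 0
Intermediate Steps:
s(S) = -6*S (s(S) = (2*S)*(-3) = -6*S)
√(1662 - 19*(-22))*s(1*(U*0)) = √(1662 - 19*(-22))*(-6*5*0) = √(1662 + 418)*(-6*0) = √2080*(-6*0) = (4*√130)*0 = 0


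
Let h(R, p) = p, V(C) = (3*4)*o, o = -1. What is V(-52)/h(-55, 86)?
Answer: -6/43 ≈ -0.13953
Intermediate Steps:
V(C) = -12 (V(C) = (3*4)*(-1) = 12*(-1) = -12)
V(-52)/h(-55, 86) = -12/86 = -12*1/86 = -6/43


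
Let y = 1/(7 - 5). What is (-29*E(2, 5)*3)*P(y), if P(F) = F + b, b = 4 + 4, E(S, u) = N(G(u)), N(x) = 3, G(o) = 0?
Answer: -4437/2 ≈ -2218.5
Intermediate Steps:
y = ½ (y = 1/2 = ½ ≈ 0.50000)
E(S, u) = 3
b = 8
P(F) = 8 + F (P(F) = F + 8 = 8 + F)
(-29*E(2, 5)*3)*P(y) = (-87*3)*(8 + ½) = -29*9*(17/2) = -261*17/2 = -4437/2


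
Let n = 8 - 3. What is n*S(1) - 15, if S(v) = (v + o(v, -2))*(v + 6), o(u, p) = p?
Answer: -50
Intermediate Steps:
n = 5
S(v) = (-2 + v)*(6 + v) (S(v) = (v - 2)*(v + 6) = (-2 + v)*(6 + v))
n*S(1) - 15 = 5*(-12 + 1**2 + 4*1) - 15 = 5*(-12 + 1 + 4) - 15 = 5*(-7) - 15 = -35 - 15 = -50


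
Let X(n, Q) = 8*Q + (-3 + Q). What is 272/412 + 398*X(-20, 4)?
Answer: 1352870/103 ≈ 13135.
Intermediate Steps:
X(n, Q) = -3 + 9*Q
272/412 + 398*X(-20, 4) = 272/412 + 398*(-3 + 9*4) = 272*(1/412) + 398*(-3 + 36) = 68/103 + 398*33 = 68/103 + 13134 = 1352870/103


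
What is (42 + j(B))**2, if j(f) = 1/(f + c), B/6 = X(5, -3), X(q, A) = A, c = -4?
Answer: 851929/484 ≈ 1760.2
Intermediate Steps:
B = -18 (B = 6*(-3) = -18)
j(f) = 1/(-4 + f) (j(f) = 1/(f - 4) = 1/(-4 + f))
(42 + j(B))**2 = (42 + 1/(-4 - 18))**2 = (42 + 1/(-22))**2 = (42 - 1/22)**2 = (923/22)**2 = 851929/484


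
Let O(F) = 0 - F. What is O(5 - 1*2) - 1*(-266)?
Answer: 263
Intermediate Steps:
O(F) = -F
O(5 - 1*2) - 1*(-266) = -(5 - 1*2) - 1*(-266) = -(5 - 2) + 266 = -1*3 + 266 = -3 + 266 = 263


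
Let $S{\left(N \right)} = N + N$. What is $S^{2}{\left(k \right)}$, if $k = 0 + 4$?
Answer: $64$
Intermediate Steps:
$k = 4$
$S{\left(N \right)} = 2 N$
$S^{2}{\left(k \right)} = \left(2 \cdot 4\right)^{2} = 8^{2} = 64$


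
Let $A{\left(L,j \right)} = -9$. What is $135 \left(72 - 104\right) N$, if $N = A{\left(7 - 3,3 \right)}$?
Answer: $38880$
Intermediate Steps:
$N = -9$
$135 \left(72 - 104\right) N = 135 \left(72 - 104\right) \left(-9\right) = 135 \left(-32\right) \left(-9\right) = \left(-4320\right) \left(-9\right) = 38880$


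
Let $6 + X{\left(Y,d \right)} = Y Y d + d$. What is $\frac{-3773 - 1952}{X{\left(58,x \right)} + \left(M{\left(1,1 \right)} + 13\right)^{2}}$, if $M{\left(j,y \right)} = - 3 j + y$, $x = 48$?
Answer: $- \frac{1145}{32327} \approx -0.035419$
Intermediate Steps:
$M{\left(j,y \right)} = y - 3 j$
$X{\left(Y,d \right)} = -6 + d + d Y^{2}$ ($X{\left(Y,d \right)} = -6 + \left(Y Y d + d\right) = -6 + \left(Y^{2} d + d\right) = -6 + \left(d Y^{2} + d\right) = -6 + \left(d + d Y^{2}\right) = -6 + d + d Y^{2}$)
$\frac{-3773 - 1952}{X{\left(58,x \right)} + \left(M{\left(1,1 \right)} + 13\right)^{2}} = \frac{-3773 - 1952}{\left(-6 + 48 + 48 \cdot 58^{2}\right) + \left(\left(1 - 3\right) + 13\right)^{2}} = - \frac{5725}{\left(-6 + 48 + 48 \cdot 3364\right) + \left(\left(1 - 3\right) + 13\right)^{2}} = - \frac{5725}{\left(-6 + 48 + 161472\right) + \left(-2 + 13\right)^{2}} = - \frac{5725}{161514 + 11^{2}} = - \frac{5725}{161514 + 121} = - \frac{5725}{161635} = \left(-5725\right) \frac{1}{161635} = - \frac{1145}{32327}$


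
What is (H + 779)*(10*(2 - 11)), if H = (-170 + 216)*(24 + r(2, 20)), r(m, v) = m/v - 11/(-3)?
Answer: -185064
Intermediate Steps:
r(m, v) = 11/3 + m/v (r(m, v) = m/v - 11*(-⅓) = m/v + 11/3 = 11/3 + m/v)
H = 19159/15 (H = (-170 + 216)*(24 + (11/3 + 2/20)) = 46*(24 + (11/3 + 2*(1/20))) = 46*(24 + (11/3 + ⅒)) = 46*(24 + 113/30) = 46*(833/30) = 19159/15 ≈ 1277.3)
(H + 779)*(10*(2 - 11)) = (19159/15 + 779)*(10*(2 - 11)) = 30844*(10*(-9))/15 = (30844/15)*(-90) = -185064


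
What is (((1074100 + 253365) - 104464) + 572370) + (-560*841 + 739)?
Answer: 1325150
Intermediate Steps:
(((1074100 + 253365) - 104464) + 572370) + (-560*841 + 739) = ((1327465 - 104464) + 572370) + (-470960 + 739) = (1223001 + 572370) - 470221 = 1795371 - 470221 = 1325150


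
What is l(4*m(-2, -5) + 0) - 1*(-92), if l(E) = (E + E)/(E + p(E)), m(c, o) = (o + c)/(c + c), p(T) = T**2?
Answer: 369/4 ≈ 92.250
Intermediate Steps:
m(c, o) = (c + o)/(2*c) (m(c, o) = (c + o)/((2*c)) = (c + o)*(1/(2*c)) = (c + o)/(2*c))
l(E) = 2*E/(E + E**2) (l(E) = (E + E)/(E + E**2) = (2*E)/(E + E**2) = 2*E/(E + E**2))
l(4*m(-2, -5) + 0) - 1*(-92) = 2/(1 + (4*((1/2)*(-2 - 5)/(-2)) + 0)) - 1*(-92) = 2/(1 + (4*((1/2)*(-1/2)*(-7)) + 0)) + 92 = 2/(1 + (4*(7/4) + 0)) + 92 = 2/(1 + (7 + 0)) + 92 = 2/(1 + 7) + 92 = 2/8 + 92 = 2*(1/8) + 92 = 1/4 + 92 = 369/4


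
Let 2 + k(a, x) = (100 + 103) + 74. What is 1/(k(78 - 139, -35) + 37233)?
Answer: 1/37508 ≈ 2.6661e-5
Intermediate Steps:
k(a, x) = 275 (k(a, x) = -2 + ((100 + 103) + 74) = -2 + (203 + 74) = -2 + 277 = 275)
1/(k(78 - 139, -35) + 37233) = 1/(275 + 37233) = 1/37508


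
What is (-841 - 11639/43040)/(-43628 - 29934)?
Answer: 36208279/3166108480 ≈ 0.011436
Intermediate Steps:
(-841 - 11639/43040)/(-43628 - 29934) = (-841 - 11639*1/43040)/(-73562) = (-841 - 11639/43040)*(-1/73562) = -36208279/43040*(-1/73562) = 36208279/3166108480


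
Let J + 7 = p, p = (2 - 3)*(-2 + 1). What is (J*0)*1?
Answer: 0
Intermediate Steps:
p = 1 (p = -1*(-1) = 1)
J = -6 (J = -7 + 1 = -6)
(J*0)*1 = -6*0*1 = 0*1 = 0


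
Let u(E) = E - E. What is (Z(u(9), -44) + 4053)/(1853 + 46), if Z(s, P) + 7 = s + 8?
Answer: 4054/1899 ≈ 2.1348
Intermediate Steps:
u(E) = 0
Z(s, P) = 1 + s (Z(s, P) = -7 + (s + 8) = -7 + (8 + s) = 1 + s)
(Z(u(9), -44) + 4053)/(1853 + 46) = ((1 + 0) + 4053)/(1853 + 46) = (1 + 4053)/1899 = 4054*(1/1899) = 4054/1899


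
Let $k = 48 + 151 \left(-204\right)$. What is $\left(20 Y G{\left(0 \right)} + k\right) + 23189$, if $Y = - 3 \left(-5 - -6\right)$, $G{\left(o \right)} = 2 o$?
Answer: $-7567$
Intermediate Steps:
$Y = -3$ ($Y = - 3 \left(-5 + 6\right) = \left(-3\right) 1 = -3$)
$k = -30756$ ($k = 48 - 30804 = -30756$)
$\left(20 Y G{\left(0 \right)} + k\right) + 23189 = \left(20 \left(-3\right) 2 \cdot 0 - 30756\right) + 23189 = \left(\left(-60\right) 0 - 30756\right) + 23189 = \left(0 - 30756\right) + 23189 = -30756 + 23189 = -7567$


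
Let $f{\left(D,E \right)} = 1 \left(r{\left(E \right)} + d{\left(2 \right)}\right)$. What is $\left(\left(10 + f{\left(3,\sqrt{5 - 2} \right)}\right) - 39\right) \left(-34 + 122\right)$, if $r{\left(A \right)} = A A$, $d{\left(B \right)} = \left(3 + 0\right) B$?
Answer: $-1760$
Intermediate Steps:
$d{\left(B \right)} = 3 B$
$r{\left(A \right)} = A^{2}$
$f{\left(D,E \right)} = 6 + E^{2}$ ($f{\left(D,E \right)} = 1 \left(E^{2} + 3 \cdot 2\right) = 1 \left(E^{2} + 6\right) = 1 \left(6 + E^{2}\right) = 6 + E^{2}$)
$\left(\left(10 + f{\left(3,\sqrt{5 - 2} \right)}\right) - 39\right) \left(-34 + 122\right) = \left(\left(10 + \left(6 + \left(\sqrt{5 - 2}\right)^{2}\right)\right) - 39\right) \left(-34 + 122\right) = \left(\left(10 + \left(6 + \left(\sqrt{3}\right)^{2}\right)\right) - 39\right) 88 = \left(\left(10 + \left(6 + 3\right)\right) - 39\right) 88 = \left(\left(10 + 9\right) - 39\right) 88 = \left(19 - 39\right) 88 = \left(-20\right) 88 = -1760$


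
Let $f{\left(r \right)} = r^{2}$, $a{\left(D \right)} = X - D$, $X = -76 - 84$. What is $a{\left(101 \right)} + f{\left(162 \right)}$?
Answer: $25983$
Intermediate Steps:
$X = -160$ ($X = -76 - 84 = -160$)
$a{\left(D \right)} = -160 - D$
$a{\left(101 \right)} + f{\left(162 \right)} = \left(-160 - 101\right) + 162^{2} = \left(-160 - 101\right) + 26244 = -261 + 26244 = 25983$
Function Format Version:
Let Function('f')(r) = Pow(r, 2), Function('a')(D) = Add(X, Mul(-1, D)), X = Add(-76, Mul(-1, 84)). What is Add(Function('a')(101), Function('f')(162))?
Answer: 25983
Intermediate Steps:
X = -160 (X = Add(-76, -84) = -160)
Function('a')(D) = Add(-160, Mul(-1, D))
Add(Function('a')(101), Function('f')(162)) = Add(Add(-160, Mul(-1, 101)), Pow(162, 2)) = Add(Add(-160, -101), 26244) = Add(-261, 26244) = 25983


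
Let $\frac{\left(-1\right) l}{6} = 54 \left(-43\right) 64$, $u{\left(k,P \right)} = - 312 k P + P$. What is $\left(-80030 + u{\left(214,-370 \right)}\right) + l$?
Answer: $25515408$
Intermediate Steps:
$u{\left(k,P \right)} = P - 312 P k$ ($u{\left(k,P \right)} = - 312 P k + P = P - 312 P k$)
$l = 891648$ ($l = - 6 \cdot 54 \left(-43\right) 64 = - 6 \left(\left(-2322\right) 64\right) = \left(-6\right) \left(-148608\right) = 891648$)
$\left(-80030 + u{\left(214,-370 \right)}\right) + l = \left(-80030 - 370 \left(1 - 66768\right)\right) + 891648 = \left(-80030 - -24703790\right) + 891648 = \left(-80030 + 24703790\right) + 891648 = 24623760 + 891648 = 25515408$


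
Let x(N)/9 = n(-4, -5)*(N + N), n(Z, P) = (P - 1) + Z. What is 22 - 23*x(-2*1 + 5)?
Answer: 12442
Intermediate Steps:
n(Z, P) = -1 + P + Z (n(Z, P) = (-1 + P) + Z = -1 + P + Z)
x(N) = -180*N (x(N) = 9*((-1 - 5 - 4)*(N + N)) = 9*(-20*N) = -180*N)
22 - 23*x(-2*1 + 5) = 22 - (-4140)*(-2*1 + 5) = 22 - (-4140)*(-2 + 5) = 22 - (-4140)*3 = 22 - 23*(-540) = 22 + 12420 = 12442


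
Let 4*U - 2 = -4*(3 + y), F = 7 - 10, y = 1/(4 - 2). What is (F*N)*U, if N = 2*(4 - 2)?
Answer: 36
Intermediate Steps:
N = 4 (N = 2*2 = 4)
y = ½ (y = 1/2 = ½ ≈ 0.50000)
F = -3
U = -3 (U = ½ + (-4*(3 + ½))/4 = ½ + (-4*7/2)/4 = ½ + (¼)*(-14) = ½ - 7/2 = -3)
(F*N)*U = -3*4*(-3) = -12*(-3) = 36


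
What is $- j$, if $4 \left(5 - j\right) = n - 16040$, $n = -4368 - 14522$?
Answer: $- \frac{17475}{2} \approx -8737.5$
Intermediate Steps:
$n = -18890$ ($n = -4368 - 14522 = -18890$)
$j = \frac{17475}{2}$ ($j = 5 - \frac{-18890 - 16040}{4} = 5 - - \frac{17465}{2} = 5 + \frac{17465}{2} = \frac{17475}{2} \approx 8737.5$)
$- j = \left(-1\right) \frac{17475}{2} = - \frac{17475}{2}$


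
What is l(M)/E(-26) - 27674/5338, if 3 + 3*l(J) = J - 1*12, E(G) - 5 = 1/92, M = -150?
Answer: -19883997/1230409 ≈ -16.160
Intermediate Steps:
E(G) = 461/92 (E(G) = 5 + 1/92 = 461/92)
l(J) = -5 + J/3 (l(J) = -1 + (J - 1*12)/3 = -1 + (J - 12)/3 = -1 + (-12 + J)/3 = -1 + (-4 + J/3) = -5 + J/3)
l(M)/E(-26) - 27674/5338 = (-5 + (⅓)*(-150))/(461/92) - 27674/5338 = (-5 - 50)*(92/461) - 27674*1/5338 = -55*92/461 - 13837/2669 = -5060/461 - 13837/2669 = -19883997/1230409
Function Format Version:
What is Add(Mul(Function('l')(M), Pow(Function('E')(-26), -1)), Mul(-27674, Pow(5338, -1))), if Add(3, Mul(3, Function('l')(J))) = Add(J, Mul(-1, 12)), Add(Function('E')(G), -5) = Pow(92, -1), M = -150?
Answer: Rational(-19883997, 1230409) ≈ -16.160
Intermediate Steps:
Function('E')(G) = Rational(461, 92) (Function('E')(G) = Add(5, Pow(92, -1)) = Add(5, Rational(1, 92)) = Rational(461, 92))
Function('l')(J) = Add(-5, Mul(Rational(1, 3), J)) (Function('l')(J) = Add(-1, Mul(Rational(1, 3), Add(J, Mul(-1, 12)))) = Add(-1, Mul(Rational(1, 3), Add(J, -12))) = Add(-1, Mul(Rational(1, 3), Add(-12, J))) = Add(-1, Add(-4, Mul(Rational(1, 3), J))) = Add(-5, Mul(Rational(1, 3), J)))
Add(Mul(Function('l')(M), Pow(Function('E')(-26), -1)), Mul(-27674, Pow(5338, -1))) = Add(Mul(Add(-5, Mul(Rational(1, 3), -150)), Pow(Rational(461, 92), -1)), Mul(-27674, Pow(5338, -1))) = Add(Mul(Add(-5, -50), Rational(92, 461)), Mul(-27674, Rational(1, 5338))) = Add(Mul(-55, Rational(92, 461)), Rational(-13837, 2669)) = Add(Rational(-5060, 461), Rational(-13837, 2669)) = Rational(-19883997, 1230409)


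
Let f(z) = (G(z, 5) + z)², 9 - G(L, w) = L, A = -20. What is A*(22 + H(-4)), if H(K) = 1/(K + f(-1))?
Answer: -33900/77 ≈ -440.26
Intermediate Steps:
G(L, w) = 9 - L
f(z) = 81 (f(z) = ((9 - z) + z)² = 9² = 81)
H(K) = 1/(81 + K) (H(K) = 1/(K + 81) = 1/(81 + K))
A*(22 + H(-4)) = -20*(22 + 1/(81 - 4)) = -20*(22 + 1/77) = -20*1695/77 = -33900/77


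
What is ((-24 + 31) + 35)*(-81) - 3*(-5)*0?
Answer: -3402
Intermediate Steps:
((-24 + 31) + 35)*(-81) - 3*(-5)*0 = (7 + 35)*(-81) + 15*0 = 42*(-81) + 0 = -3402 + 0 = -3402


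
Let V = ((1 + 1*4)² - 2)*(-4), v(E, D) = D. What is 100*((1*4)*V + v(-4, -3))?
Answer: -37100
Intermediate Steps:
V = -92 (V = ((1 + 4)² - 2)*(-4) = (5² - 2)*(-4) = (25 - 2)*(-4) = 23*(-4) = -92)
100*((1*4)*V + v(-4, -3)) = 100*((1*4)*(-92) - 3) = 100*(4*(-92) - 3) = 100*(-368 - 3) = 100*(-371) = -37100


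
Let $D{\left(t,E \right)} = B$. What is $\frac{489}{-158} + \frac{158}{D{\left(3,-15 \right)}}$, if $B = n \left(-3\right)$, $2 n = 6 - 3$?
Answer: $- \frac{54329}{1422} \approx -38.206$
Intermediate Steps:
$n = \frac{3}{2}$ ($n = \frac{6 - 3}{2} = \frac{1}{2} \cdot 3 = \frac{3}{2} \approx 1.5$)
$B = - \frac{9}{2}$ ($B = \frac{3}{2} \left(-3\right) = - \frac{9}{2} \approx -4.5$)
$D{\left(t,E \right)} = - \frac{9}{2}$
$\frac{489}{-158} + \frac{158}{D{\left(3,-15 \right)}} = \frac{489}{-158} + \frac{158}{- \frac{9}{2}} = 489 \left(- \frac{1}{158}\right) + 158 \left(- \frac{2}{9}\right) = - \frac{489}{158} - \frac{316}{9} = - \frac{54329}{1422}$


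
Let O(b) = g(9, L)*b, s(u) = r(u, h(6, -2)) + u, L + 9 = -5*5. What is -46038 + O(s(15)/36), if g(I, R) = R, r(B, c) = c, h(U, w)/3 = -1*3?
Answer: -138131/3 ≈ -46044.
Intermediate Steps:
h(U, w) = -9 (h(U, w) = 3*(-1*3) = 3*(-3) = -9)
L = -34 (L = -9 - 5*5 = -9 - 25 = -34)
s(u) = -9 + u
O(b) = -34*b
-46038 + O(s(15)/36) = -46038 - 34*(-9 + 15)/36 = -46038 - 204/36 = -46038 - 34*1/6 = -46038 - 17/3 = -138131/3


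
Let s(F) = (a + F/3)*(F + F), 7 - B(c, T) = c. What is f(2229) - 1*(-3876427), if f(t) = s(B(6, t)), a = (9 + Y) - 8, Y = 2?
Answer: 11629301/3 ≈ 3.8764e+6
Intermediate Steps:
B(c, T) = 7 - c
a = 3 (a = (9 + 2) - 8 = 11 - 8 = 3)
s(F) = 2*F*(3 + F/3) (s(F) = (3 + F/3)*(F + F) = (3 + F*(⅓))*(2*F) = (3 + F/3)*(2*F) = 2*F*(3 + F/3))
f(t) = 20/3 (f(t) = 2*(7 - 1*6)*(9 + (7 - 1*6))/3 = 2*(7 - 6)*(9 + (7 - 6))/3 = (⅔)*1*(9 + 1) = (⅔)*1*10 = 20/3)
f(2229) - 1*(-3876427) = 20/3 - 1*(-3876427) = 20/3 + 3876427 = 11629301/3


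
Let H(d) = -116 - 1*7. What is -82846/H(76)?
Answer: 82846/123 ≈ 673.54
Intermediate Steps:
H(d) = -123 (H(d) = -116 - 7 = -123)
-82846/H(76) = -82846/(-123) = -82846*(-1/123) = 82846/123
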